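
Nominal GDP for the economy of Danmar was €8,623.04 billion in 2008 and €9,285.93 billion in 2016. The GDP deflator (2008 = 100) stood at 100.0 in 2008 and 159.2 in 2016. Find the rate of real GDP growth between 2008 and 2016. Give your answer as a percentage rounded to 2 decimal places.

-32.36%

Deflate each year: 2008 → 8623.04/1.000 = 8623.04; 2016 → 9285.93/1.592 = 5832.87.
So real GDP changed by 5832.87/8623.04 − 1 = -0.3236, i.e. -32.36%.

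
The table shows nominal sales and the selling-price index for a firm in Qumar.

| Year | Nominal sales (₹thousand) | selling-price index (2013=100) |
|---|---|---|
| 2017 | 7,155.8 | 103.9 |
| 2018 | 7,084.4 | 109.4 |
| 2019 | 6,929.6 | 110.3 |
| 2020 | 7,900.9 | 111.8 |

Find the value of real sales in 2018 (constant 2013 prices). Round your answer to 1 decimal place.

₹6,475.7 thousand

Real sales 2018 = 7084.4 / 1.094 = 6475.69.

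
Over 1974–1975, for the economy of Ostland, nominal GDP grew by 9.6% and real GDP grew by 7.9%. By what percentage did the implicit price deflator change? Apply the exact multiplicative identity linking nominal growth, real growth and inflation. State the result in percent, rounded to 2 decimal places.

1.58%

(1 + g_nom) = (1 + g_real)(1 + π), so π = 1.0960 / 1.0790 − 1 = 0.01576.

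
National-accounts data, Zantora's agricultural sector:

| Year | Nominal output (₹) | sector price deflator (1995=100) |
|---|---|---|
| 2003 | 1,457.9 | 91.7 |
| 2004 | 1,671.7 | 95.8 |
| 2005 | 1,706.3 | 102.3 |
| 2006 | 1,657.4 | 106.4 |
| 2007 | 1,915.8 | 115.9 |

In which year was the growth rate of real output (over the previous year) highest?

2004

2004: real = 1671.7/0.958 = 1744.99; growth vs 2003 (1589.86) = 9.76%.
2005: real = 1706.3/1.023 = 1667.94; growth vs 2004 (1744.99) = -4.42%.
2006: real = 1657.4/1.064 = 1557.71; growth vs 2005 (1667.94) = -6.61%.
2007: real = 1915.8/1.159 = 1652.98; growth vs 2006 (1557.71) = 6.12%.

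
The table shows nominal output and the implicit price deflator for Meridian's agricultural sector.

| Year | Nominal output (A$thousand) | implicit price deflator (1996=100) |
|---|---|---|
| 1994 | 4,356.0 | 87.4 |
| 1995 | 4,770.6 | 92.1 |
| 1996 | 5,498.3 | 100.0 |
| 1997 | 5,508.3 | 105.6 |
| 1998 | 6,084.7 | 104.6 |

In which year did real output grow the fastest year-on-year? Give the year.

1995: real = 4770.6/0.921 = 5179.80; growth vs 1994 (4983.98) = 3.93%.
1996: real = 5498.3/1.000 = 5498.30; growth vs 1995 (5179.80) = 6.15%.
1997: real = 5508.3/1.056 = 5216.19; growth vs 1996 (5498.30) = -5.13%.
1998: real = 6084.7/1.046 = 5817.11; growth vs 1997 (5216.19) = 11.52%.

1998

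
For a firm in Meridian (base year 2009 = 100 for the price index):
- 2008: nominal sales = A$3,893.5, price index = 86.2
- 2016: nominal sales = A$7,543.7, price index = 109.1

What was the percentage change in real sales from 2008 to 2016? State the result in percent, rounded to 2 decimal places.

Real sales 2008 = 3893.5 / 0.862 = 4516.82.
Real sales 2016 = 7543.7 / 1.091 = 6914.48.
Real growth = 6914.48 / 4516.82 − 1 = 0.5308.

53.08%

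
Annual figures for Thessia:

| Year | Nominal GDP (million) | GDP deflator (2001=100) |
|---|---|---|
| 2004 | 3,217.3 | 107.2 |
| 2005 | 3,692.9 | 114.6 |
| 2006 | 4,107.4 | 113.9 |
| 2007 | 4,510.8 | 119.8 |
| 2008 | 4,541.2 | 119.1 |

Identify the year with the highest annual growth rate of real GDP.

2006

2005: real = 3692.9/1.146 = 3222.43; growth vs 2004 (3001.21) = 7.37%.
2006: real = 4107.4/1.139 = 3606.15; growth vs 2005 (3222.43) = 11.91%.
2007: real = 4510.8/1.198 = 3765.28; growth vs 2006 (3606.15) = 4.41%.
2008: real = 4541.2/1.191 = 3812.93; growth vs 2007 (3765.28) = 1.27%.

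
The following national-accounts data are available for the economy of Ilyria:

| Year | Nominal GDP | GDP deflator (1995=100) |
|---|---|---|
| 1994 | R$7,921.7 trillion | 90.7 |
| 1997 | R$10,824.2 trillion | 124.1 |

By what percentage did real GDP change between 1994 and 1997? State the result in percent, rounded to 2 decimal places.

Real GDP 1994 = 7921.7 / 0.907 = 8733.96.
Real GDP 1997 = 10824.2 / 1.241 = 8722.16.
Real growth = 8722.16 / 8733.96 − 1 = -0.0014.

-0.14%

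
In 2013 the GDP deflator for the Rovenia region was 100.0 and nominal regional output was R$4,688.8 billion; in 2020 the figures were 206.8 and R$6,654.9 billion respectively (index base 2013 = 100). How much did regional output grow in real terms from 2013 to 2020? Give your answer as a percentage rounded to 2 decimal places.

-31.37%

Deflate each year: 2013 → 4688.8/1.000 = 4688.80; 2020 → 6654.9/2.068 = 3218.04.
So real regional output changed by 3218.04/4688.80 − 1 = -0.3137, i.e. -31.37%.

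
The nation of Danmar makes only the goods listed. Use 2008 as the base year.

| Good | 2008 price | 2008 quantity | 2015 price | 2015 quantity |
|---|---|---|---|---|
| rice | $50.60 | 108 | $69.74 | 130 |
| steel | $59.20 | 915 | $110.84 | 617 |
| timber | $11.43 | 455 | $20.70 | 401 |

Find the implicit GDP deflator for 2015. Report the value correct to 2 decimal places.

Nominal GDP 2015 = 69.74·130 + 110.84·617 + 20.70·401 = 85755.18.
Real GDP 2015 (at 2008 prices) = 50.60·130 + 59.20·617 + 11.43·401 = 47687.83.
Deflator = Nominal/Real × 100 = 85755.18/47687.83 × 100 = 179.826.

179.83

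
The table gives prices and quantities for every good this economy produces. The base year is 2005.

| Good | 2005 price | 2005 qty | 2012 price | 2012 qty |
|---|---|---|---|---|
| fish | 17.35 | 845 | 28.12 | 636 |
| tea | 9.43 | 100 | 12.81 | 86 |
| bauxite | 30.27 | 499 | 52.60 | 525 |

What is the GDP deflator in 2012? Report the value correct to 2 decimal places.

Nominal GDP 2012 = 28.12·636 + 12.81·86 + 52.60·525 = 46600.98.
Real GDP 2012 (at 2005 prices) = 17.35·636 + 9.43·86 + 30.27·525 = 27737.33.
Deflator = Nominal/Real × 100 = 46600.98/27737.33 × 100 = 168.008.

168.01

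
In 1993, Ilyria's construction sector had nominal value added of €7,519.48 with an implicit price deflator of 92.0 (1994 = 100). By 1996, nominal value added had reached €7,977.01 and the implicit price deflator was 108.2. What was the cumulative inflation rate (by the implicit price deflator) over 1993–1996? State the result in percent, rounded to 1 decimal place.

17.6%

Price-level change = 108.2 / 92.0 − 1 = 0.1761.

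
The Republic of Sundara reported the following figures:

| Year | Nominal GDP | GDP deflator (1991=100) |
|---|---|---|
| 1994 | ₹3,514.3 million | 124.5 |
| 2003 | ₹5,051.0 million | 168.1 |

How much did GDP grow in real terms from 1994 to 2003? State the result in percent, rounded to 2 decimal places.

Real GDP 1994 = 3514.3 / 1.245 = 2822.73.
Real GDP 2003 = 5051.0 / 1.681 = 3004.76.
Real growth = 3004.76 / 2822.73 − 1 = 0.0645.

6.45%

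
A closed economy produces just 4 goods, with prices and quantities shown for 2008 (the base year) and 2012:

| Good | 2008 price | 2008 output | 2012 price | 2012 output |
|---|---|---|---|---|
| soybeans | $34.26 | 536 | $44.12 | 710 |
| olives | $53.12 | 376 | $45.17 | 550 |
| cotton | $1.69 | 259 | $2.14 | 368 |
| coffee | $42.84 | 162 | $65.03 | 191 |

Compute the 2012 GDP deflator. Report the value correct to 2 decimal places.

111.28

Nominal GDP 2012 = 44.12·710 + 45.17·550 + 2.14·368 + 65.03·191 = 69376.95.
Real GDP 2012 (at 2008 prices) = 34.26·710 + 53.12·550 + 1.69·368 + 42.84·191 = 62344.96.
Deflator = Nominal/Real × 100 = 69376.95/62344.96 × 100 = 111.279.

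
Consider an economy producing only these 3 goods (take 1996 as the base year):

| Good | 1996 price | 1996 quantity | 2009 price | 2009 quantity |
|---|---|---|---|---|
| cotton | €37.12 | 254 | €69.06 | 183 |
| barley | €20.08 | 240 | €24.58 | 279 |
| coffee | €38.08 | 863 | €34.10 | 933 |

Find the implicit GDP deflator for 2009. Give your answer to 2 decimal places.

Nominal GDP 2009 = 69.06·183 + 24.58·279 + 34.10·933 = 51311.10.
Real GDP 2009 (at 1996 prices) = 37.12·183 + 20.08·279 + 38.08·933 = 47923.92.
Deflator = Nominal/Real × 100 = 51311.10/47923.92 × 100 = 107.068.

107.07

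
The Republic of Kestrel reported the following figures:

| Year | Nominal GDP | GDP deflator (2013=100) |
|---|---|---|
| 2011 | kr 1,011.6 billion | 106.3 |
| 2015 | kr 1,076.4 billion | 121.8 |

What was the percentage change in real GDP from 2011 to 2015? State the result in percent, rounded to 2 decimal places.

-7.14%

Real GDP 2011 = 1011.6 / 1.063 = 951.65.
Real GDP 2015 = 1076.4 / 1.218 = 883.74.
Real growth = 883.74 / 951.65 − 1 = -0.0714.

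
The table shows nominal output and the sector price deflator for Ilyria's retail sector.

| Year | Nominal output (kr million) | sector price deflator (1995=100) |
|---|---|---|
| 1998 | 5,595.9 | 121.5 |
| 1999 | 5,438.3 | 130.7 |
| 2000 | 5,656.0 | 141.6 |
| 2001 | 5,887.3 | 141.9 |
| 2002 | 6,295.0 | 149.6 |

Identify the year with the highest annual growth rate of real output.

2001

1999: real = 5438.3/1.307 = 4160.90; growth vs 1998 (4605.68) = -9.66%.
2000: real = 5656.0/1.416 = 3994.35; growth vs 1999 (4160.90) = -4.00%.
2001: real = 5887.3/1.419 = 4148.91; growth vs 2000 (3994.35) = 3.87%.
2002: real = 6295.0/1.496 = 4207.89; growth vs 2001 (4148.91) = 1.42%.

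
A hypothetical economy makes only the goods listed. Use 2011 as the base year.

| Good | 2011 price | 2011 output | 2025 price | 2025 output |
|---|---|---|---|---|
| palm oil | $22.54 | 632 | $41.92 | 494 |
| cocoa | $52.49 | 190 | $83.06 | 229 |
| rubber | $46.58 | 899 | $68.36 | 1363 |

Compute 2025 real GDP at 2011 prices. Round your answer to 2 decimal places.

Real GDP 2025 = Σ (p_2011 × q_2025) = 22.54·494 + 52.49·229 + 46.58·1363 = 86643.51.

$86643.51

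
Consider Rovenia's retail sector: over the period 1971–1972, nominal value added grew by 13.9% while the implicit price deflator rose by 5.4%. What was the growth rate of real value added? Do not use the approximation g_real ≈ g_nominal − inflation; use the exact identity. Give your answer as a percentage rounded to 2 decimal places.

(1 + g_nom) = (1 + g_real)(1 + π), so g_real = 1.1390 / 1.0540 − 1 = 0.08065.

8.06%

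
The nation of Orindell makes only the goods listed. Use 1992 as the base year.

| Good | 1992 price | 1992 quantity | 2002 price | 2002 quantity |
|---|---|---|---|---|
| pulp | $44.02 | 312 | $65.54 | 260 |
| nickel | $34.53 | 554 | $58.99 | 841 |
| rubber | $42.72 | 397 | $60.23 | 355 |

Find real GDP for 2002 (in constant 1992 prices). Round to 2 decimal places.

Real GDP 2002 = Σ (p_1992 × q_2002) = 44.02·260 + 34.53·841 + 42.72·355 = 55650.53.

$55650.53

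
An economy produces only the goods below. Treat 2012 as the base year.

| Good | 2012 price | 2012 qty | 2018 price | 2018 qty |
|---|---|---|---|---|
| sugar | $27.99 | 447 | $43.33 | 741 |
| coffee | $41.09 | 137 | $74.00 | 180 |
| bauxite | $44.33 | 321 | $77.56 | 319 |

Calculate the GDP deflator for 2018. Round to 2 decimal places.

165.97

Nominal GDP 2018 = 43.33·741 + 74.00·180 + 77.56·319 = 70169.17.
Real GDP 2018 (at 2012 prices) = 27.99·741 + 41.09·180 + 44.33·319 = 42278.06.
Deflator = Nominal/Real × 100 = 70169.17/42278.06 × 100 = 165.971.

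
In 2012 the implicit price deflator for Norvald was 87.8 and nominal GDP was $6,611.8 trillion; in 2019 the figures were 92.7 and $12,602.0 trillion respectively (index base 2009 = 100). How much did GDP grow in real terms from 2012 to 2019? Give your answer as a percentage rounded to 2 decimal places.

Deflate each year: 2012 → 6611.8/0.878 = 7530.52; 2019 → 12602.0/0.927 = 13594.39.
So real GDP changed by 13594.39/7530.52 − 1 = 0.8052, i.e. 80.52%.

80.52%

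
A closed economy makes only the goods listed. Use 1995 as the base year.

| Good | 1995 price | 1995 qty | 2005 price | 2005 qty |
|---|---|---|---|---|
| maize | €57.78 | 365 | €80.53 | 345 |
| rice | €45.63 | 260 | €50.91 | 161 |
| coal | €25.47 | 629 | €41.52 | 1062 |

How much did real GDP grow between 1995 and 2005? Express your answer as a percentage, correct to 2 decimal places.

10.94%

Real GDP 1995 = Nominal GDP 1995 = 57.78·365 + 45.63·260 + 25.47·629 = 48974.13.
Real GDP 2005 (at 1995 prices) = 57.78·345 + 45.63·161 + 25.47·1062 = 54329.67.
Real growth = 54329.67/48974.13 − 1 = 0.1094.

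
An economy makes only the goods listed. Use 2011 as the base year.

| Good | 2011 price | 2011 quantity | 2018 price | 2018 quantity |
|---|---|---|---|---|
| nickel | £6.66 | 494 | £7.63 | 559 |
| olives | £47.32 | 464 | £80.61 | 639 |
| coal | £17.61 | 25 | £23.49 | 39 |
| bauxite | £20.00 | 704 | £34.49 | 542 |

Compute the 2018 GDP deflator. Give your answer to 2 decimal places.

165.73

Nominal GDP 2018 = 7.63·559 + 80.61·639 + 23.49·39 + 34.49·542 = 75384.65.
Real GDP 2018 (at 2011 prices) = 6.66·559 + 47.32·639 + 17.61·39 + 20.00·542 = 45487.21.
Deflator = Nominal/Real × 100 = 75384.65/45487.21 × 100 = 165.727.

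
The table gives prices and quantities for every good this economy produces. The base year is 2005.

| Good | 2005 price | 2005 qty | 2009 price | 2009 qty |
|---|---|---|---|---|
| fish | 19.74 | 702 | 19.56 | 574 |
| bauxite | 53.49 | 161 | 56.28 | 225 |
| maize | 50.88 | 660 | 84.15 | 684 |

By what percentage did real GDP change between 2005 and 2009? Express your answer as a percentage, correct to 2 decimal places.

3.78%

Real GDP 2005 = Nominal GDP 2005 = 19.74·702 + 53.49·161 + 50.88·660 = 56050.17.
Real GDP 2009 (at 2005 prices) = 19.74·574 + 53.49·225 + 50.88·684 = 58167.93.
Real growth = 58167.93/56050.17 − 1 = 0.0378.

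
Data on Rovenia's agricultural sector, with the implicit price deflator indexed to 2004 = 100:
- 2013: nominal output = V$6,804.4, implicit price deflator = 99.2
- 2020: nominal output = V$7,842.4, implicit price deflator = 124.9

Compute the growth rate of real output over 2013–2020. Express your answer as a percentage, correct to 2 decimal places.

Deflate each year: 2013 → 6804.4/0.992 = 6859.27; 2020 → 7842.4/1.249 = 6278.94.
So real output changed by 6278.94/6859.27 − 1 = -0.0846, i.e. -8.46%.

-8.46%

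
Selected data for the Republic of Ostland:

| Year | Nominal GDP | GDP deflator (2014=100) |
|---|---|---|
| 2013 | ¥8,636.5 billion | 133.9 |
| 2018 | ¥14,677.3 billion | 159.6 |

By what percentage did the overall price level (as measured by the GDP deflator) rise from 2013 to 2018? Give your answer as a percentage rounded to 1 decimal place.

19.2%

Price-level change = 159.6 / 133.9 − 1 = 0.1919.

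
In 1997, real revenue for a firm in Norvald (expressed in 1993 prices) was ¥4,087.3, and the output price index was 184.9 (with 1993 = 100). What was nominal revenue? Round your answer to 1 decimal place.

¥7,557.4

Nominal revenue = Real × (output price index/100) = 4087.3 × 1.849 = 7557.42.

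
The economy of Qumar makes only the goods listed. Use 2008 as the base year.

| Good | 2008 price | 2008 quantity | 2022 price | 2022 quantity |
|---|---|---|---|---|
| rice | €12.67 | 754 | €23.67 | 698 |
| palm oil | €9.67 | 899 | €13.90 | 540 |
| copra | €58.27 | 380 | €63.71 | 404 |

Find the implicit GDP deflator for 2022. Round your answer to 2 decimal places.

Nominal GDP 2022 = 23.67·698 + 13.90·540 + 63.71·404 = 49766.50.
Real GDP 2022 (at 2008 prices) = 12.67·698 + 9.67·540 + 58.27·404 = 37606.54.
Deflator = Nominal/Real × 100 = 49766.50/37606.54 × 100 = 132.335.

132.33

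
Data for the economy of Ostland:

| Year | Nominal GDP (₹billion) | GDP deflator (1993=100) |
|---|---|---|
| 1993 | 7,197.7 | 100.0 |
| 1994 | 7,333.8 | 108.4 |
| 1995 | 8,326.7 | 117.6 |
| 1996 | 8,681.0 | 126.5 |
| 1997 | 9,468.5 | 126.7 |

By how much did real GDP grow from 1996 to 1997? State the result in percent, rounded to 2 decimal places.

Real GDP 1996 = 8681.0/1.265 = 6862.45.
Real GDP 1997 = 9468.5/1.267 = 7473.16.
Change = 7473.16/6862.45 − 1 = 0.0890.

8.90%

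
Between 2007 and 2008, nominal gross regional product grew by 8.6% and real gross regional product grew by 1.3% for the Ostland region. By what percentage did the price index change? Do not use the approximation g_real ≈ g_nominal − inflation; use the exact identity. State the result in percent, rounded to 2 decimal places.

7.21%

(1 + g_nom) = (1 + g_real)(1 + π), so π = 1.0860 / 1.0130 − 1 = 0.07206.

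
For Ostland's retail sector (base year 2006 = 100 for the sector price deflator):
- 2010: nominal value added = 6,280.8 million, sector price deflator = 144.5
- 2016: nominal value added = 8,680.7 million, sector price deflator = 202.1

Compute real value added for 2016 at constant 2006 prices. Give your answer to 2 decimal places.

Real value added = Nominal / (sector price deflator/100) = 8680.7 / 2.021 = 4295.25.

4,295.25 million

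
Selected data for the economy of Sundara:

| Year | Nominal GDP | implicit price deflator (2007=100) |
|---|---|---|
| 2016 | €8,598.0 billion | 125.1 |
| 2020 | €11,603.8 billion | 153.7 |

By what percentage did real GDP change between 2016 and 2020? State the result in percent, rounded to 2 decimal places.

9.85%

Deflate each year: 2016 → 8598.0/1.251 = 6872.90; 2020 → 11603.8/1.537 = 7549.64.
So real GDP changed by 7549.64/6872.90 − 1 = 0.0985, i.e. 9.85%.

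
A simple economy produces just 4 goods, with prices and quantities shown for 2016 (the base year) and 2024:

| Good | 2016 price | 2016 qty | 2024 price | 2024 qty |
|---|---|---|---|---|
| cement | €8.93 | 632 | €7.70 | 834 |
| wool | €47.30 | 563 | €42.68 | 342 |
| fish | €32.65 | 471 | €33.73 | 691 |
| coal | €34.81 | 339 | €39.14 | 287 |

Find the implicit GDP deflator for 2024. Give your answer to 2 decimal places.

Nominal GDP 2024 = 7.70·834 + 42.68·342 + 33.73·691 + 39.14·287 = 55558.97.
Real GDP 2024 (at 2016 prices) = 8.93·834 + 47.30·342 + 32.65·691 + 34.81·287 = 56175.84.
Deflator = Nominal/Real × 100 = 55558.97/56175.84 × 100 = 98.902.

98.90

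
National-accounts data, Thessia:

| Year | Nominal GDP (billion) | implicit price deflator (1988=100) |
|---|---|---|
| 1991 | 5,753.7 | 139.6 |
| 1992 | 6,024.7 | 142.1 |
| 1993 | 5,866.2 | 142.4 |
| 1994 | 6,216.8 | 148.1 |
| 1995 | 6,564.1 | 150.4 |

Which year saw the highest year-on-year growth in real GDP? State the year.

1995

1992: real = 6024.7/1.421 = 4239.76; growth vs 1991 (4121.56) = 2.87%.
1993: real = 5866.2/1.424 = 4119.52; growth vs 1992 (4239.76) = -2.84%.
1994: real = 6216.8/1.481 = 4197.70; growth vs 1993 (4119.52) = 1.90%.
1995: real = 6564.1/1.504 = 4364.43; growth vs 1994 (4197.70) = 3.97%.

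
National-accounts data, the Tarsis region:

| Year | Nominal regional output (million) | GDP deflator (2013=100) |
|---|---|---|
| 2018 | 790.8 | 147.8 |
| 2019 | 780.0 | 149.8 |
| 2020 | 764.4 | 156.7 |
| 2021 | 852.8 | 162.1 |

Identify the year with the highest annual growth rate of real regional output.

2019: real = 780.0/1.498 = 520.69; growth vs 2018 (535.05) = -2.68%.
2020: real = 764.4/1.567 = 487.81; growth vs 2019 (520.69) = -6.31%.
2021: real = 852.8/1.621 = 526.10; growth vs 2020 (487.81) = 7.85%.

2021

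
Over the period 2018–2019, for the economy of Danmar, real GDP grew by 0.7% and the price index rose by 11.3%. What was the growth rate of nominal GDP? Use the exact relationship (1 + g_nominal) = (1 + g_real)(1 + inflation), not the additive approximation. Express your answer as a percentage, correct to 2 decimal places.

(1 + g_nom) = (1 + g_real)(1 + π) = 1.0070 × 1.1130 = 1.12079.

12.08%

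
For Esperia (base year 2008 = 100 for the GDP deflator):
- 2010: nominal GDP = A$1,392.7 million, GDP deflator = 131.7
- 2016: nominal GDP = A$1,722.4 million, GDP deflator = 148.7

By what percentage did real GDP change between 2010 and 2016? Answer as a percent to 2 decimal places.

9.53%

Deflate each year: 2010 → 1392.7/1.317 = 1057.48; 2016 → 1722.4/1.487 = 1158.31.
So real GDP changed by 1158.31/1057.48 − 1 = 0.0953, i.e. 9.53%.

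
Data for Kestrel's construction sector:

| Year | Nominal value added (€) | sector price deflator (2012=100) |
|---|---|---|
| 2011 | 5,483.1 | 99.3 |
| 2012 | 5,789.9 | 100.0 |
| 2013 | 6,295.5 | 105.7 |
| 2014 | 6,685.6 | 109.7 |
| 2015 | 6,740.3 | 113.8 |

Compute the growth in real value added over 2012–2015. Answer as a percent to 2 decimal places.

Real value added 2012 = 5789.9/1.000 = 5789.90.
Real value added 2015 = 6740.3/1.138 = 5922.93.
Change = 5922.93/5789.90 − 1 = 0.0230.

2.30%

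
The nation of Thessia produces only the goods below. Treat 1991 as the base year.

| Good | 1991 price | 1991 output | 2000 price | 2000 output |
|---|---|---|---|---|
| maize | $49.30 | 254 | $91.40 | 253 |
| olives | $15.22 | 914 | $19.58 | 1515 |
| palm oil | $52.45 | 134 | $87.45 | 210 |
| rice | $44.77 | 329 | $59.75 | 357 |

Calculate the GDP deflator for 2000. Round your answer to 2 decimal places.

147.91

Nominal GDP 2000 = 91.40·253 + 19.58·1515 + 87.45·210 + 59.75·357 = 92483.15.
Real GDP 2000 (at 1991 prices) = 49.30·253 + 15.22·1515 + 52.45·210 + 44.77·357 = 62528.59.
Deflator = Nominal/Real × 100 = 92483.15/62528.59 × 100 = 147.905.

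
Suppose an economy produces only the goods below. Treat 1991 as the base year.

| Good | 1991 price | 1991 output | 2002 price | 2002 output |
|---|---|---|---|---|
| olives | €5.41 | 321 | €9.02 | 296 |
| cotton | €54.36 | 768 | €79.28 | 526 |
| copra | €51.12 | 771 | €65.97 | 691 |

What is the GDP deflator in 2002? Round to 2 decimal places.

Nominal GDP 2002 = 9.02·296 + 79.28·526 + 65.97·691 = 89956.47.
Real GDP 2002 (at 1991 prices) = 5.41·296 + 54.36·526 + 51.12·691 = 65518.64.
Deflator = Nominal/Real × 100 = 89956.47/65518.64 × 100 = 137.299.

137.30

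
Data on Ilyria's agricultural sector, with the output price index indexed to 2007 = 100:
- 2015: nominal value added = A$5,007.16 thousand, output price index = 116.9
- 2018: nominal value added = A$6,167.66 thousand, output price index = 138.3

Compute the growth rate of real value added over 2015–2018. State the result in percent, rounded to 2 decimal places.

4.12%

Deflate each year: 2015 → 5007.16/1.169 = 4283.28; 2018 → 6167.66/1.383 = 4459.62.
So real value added changed by 4459.62/4283.28 − 1 = 0.0412, i.e. 4.12%.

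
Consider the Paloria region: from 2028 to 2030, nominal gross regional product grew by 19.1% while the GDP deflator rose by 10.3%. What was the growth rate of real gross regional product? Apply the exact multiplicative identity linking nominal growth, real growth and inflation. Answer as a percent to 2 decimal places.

(1 + g_nom) = (1 + g_real)(1 + π), so g_real = 1.1910 / 1.1030 − 1 = 0.07978.

7.98%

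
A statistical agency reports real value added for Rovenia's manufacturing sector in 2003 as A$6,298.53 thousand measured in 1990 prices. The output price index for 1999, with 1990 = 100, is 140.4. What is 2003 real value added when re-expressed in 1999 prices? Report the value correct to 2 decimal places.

A$8,843.14 thousand

Real value added in 1999 prices = Real value added in 1990 prices × (P_1999/P_1990) = 6298.53 × 1.404 = 8843.14.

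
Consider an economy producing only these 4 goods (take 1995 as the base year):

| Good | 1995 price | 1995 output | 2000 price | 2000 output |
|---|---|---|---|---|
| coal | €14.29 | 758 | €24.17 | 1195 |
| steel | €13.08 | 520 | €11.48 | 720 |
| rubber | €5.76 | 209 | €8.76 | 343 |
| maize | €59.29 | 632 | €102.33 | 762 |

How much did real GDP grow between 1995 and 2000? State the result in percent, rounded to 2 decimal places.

30.80%

Real GDP 1995 = Nominal GDP 1995 = 14.29·758 + 13.08·520 + 5.76·209 + 59.29·632 = 56308.54.
Real GDP 2000 (at 1995 prices) = 14.29·1195 + 13.08·720 + 5.76·343 + 59.29·762 = 73648.81.
Real growth = 73648.81/56308.54 − 1 = 0.3080.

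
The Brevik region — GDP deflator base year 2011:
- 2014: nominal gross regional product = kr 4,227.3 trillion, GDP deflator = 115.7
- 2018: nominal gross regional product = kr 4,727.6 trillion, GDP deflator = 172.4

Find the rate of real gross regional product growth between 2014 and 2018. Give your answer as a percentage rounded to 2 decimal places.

Deflate each year: 2014 → 4227.3/1.157 = 3653.67; 2018 → 4727.6/1.724 = 2742.23.
So real gross regional product changed by 2742.23/3653.67 − 1 = -0.2495, i.e. -24.95%.

-24.95%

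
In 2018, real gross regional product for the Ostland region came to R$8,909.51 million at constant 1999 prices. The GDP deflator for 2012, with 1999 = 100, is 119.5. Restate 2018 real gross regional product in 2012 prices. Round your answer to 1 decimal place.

Real gross regional product in 2012 prices = Real gross regional product in 1999 prices × (P_2012/P_1999) = 8909.51 × 1.195 = 10646.86.

R$10,646.9 million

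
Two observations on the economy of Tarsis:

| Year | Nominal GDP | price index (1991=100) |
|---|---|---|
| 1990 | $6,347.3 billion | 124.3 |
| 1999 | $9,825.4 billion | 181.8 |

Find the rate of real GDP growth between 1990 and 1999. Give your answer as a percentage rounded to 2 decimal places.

5.84%

Real GDP 1990 = 6347.3 / 1.243 = 5106.44.
Real GDP 1999 = 9825.4 / 1.818 = 5404.51.
Real growth = 5404.51 / 5106.44 − 1 = 0.0584.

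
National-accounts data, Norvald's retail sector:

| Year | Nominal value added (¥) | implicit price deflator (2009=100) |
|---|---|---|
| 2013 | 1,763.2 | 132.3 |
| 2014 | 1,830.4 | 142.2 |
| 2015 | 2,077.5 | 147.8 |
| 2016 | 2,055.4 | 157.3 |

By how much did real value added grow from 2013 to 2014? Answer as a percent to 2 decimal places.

Real value added 2013 = 1763.2/1.323 = 1332.73.
Real value added 2014 = 1830.4/1.422 = 1287.20.
Change = 1287.20/1332.73 − 1 = -0.0342.

-3.42%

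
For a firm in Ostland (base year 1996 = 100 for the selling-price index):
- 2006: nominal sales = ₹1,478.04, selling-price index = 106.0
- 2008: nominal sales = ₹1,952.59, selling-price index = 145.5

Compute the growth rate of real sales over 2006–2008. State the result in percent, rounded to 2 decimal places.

Deflate each year: 2006 → 1478.04/1.060 = 1394.38; 2008 → 1952.59/1.455 = 1341.99.
So real sales changed by 1341.99/1394.38 − 1 = -0.0376, i.e. -3.76%.

-3.76%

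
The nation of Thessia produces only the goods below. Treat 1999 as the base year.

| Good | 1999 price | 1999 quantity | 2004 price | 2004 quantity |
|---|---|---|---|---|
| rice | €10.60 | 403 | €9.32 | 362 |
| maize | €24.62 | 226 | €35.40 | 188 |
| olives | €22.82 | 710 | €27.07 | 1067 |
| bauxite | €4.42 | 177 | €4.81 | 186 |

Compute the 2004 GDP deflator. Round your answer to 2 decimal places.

Nominal GDP 2004 = 9.32·362 + 35.40·188 + 27.07·1067 + 4.81·186 = 39807.39.
Real GDP 2004 (at 1999 prices) = 10.60·362 + 24.62·188 + 22.82·1067 + 4.42·186 = 33636.82.
Deflator = Nominal/Real × 100 = 39807.39/33636.82 × 100 = 118.345.

118.34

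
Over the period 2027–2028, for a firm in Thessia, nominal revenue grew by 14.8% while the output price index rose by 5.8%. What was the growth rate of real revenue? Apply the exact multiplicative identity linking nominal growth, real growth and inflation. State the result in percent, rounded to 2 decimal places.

(1 + g_nom) = (1 + g_real)(1 + π), so g_real = 1.1480 / 1.0580 − 1 = 0.08507.

8.51%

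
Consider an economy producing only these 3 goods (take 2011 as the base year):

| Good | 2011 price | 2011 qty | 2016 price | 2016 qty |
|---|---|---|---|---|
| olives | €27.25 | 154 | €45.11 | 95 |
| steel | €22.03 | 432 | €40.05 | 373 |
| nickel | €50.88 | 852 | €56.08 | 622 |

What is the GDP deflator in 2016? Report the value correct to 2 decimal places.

127.45

Nominal GDP 2016 = 45.11·95 + 40.05·373 + 56.08·622 = 54105.86.
Real GDP 2016 (at 2011 prices) = 27.25·95 + 22.03·373 + 50.88·622 = 42453.30.
Deflator = Nominal/Real × 100 = 54105.86/42453.30 × 100 = 127.448.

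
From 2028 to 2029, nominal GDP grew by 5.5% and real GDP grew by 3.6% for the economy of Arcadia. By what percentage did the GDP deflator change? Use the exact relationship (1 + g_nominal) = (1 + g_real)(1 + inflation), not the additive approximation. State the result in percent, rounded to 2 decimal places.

1.83%

(1 + g_nom) = (1 + g_real)(1 + π), so π = 1.0550 / 1.0360 − 1 = 0.01834.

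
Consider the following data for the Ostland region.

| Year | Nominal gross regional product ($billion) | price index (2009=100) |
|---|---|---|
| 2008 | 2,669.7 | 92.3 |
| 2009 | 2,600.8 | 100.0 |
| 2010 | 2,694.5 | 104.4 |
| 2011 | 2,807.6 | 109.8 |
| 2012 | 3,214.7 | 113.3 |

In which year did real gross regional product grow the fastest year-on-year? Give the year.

2012

2009: real = 2600.8/1.000 = 2600.80; growth vs 2008 (2892.42) = -10.08%.
2010: real = 2694.5/1.044 = 2580.94; growth vs 2009 (2600.80) = -0.76%.
2011: real = 2807.6/1.098 = 2557.01; growth vs 2010 (2580.94) = -0.93%.
2012: real = 3214.7/1.133 = 2837.33; growth vs 2011 (2557.01) = 10.96%.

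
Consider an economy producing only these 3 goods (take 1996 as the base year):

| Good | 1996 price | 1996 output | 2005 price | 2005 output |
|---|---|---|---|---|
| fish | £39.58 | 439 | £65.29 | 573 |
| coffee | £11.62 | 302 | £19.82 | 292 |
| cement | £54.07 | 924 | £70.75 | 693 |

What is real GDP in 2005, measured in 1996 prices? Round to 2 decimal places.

Real GDP 2005 = Σ (p_1996 × q_2005) = 39.58·573 + 11.62·292 + 54.07·693 = 63542.89.

£63542.89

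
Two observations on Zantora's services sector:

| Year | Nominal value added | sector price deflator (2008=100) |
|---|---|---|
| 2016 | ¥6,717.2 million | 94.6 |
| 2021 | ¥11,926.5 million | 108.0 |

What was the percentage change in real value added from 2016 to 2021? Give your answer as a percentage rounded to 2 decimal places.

Deflate each year: 2016 → 6717.2/0.946 = 7100.63; 2021 → 11926.5/1.080 = 11043.06.
So real value added changed by 11043.06/7100.63 − 1 = 0.5552, i.e. 55.52%.

55.52%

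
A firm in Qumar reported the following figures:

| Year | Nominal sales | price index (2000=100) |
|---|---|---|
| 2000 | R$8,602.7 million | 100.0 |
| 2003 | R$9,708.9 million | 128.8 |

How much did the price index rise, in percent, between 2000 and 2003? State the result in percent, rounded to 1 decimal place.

Price-level change = 128.8 / 100.0 − 1 = 0.2880.

28.8%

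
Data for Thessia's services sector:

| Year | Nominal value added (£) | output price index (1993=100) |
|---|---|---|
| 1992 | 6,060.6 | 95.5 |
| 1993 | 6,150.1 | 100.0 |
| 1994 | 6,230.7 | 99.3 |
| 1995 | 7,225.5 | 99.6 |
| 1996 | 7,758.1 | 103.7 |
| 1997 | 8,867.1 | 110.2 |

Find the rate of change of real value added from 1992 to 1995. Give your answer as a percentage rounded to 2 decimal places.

Real value added 1992 = 6060.6/0.955 = 6346.18.
Real value added 1995 = 7225.5/0.996 = 7254.52.
Change = 7254.52/6346.18 − 1 = 0.1431.

14.31%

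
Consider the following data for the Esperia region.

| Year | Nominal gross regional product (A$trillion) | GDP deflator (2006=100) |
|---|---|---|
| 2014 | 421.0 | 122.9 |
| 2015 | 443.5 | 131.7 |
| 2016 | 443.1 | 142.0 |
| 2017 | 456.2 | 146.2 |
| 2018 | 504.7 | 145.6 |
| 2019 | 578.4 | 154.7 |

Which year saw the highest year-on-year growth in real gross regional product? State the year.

2018

2015: real = 443.5/1.317 = 336.75; growth vs 2014 (342.55) = -1.69%.
2016: real = 443.1/1.420 = 312.04; growth vs 2015 (336.75) = -7.34%.
2017: real = 456.2/1.462 = 312.04; growth vs 2016 (312.04) = 0.00%.
2018: real = 504.7/1.456 = 346.63; growth vs 2017 (312.04) = 11.09%.
2019: real = 578.4/1.547 = 373.88; growth vs 2018 (346.63) = 7.86%.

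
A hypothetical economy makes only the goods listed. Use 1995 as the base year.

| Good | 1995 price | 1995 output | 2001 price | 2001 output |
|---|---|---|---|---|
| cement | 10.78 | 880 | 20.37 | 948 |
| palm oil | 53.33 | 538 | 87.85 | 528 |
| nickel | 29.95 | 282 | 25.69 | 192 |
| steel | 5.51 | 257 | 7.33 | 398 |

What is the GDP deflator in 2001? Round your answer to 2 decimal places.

Nominal GDP 2001 = 20.37·948 + 87.85·528 + 25.69·192 + 7.33·398 = 73545.38.
Real GDP 2001 (at 1995 prices) = 10.78·948 + 53.33·528 + 29.95·192 + 5.51·398 = 46321.06.
Deflator = Nominal/Real × 100 = 73545.38/46321.06 × 100 = 158.773.

158.77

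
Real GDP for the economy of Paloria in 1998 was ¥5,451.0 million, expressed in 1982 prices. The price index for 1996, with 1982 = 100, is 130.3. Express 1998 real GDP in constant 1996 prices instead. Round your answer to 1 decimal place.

¥7,102.7 million

Real GDP in 1996 prices = Real GDP in 1982 prices × (P_1996/P_1982) = 5451.0 × 1.303 = 7102.65.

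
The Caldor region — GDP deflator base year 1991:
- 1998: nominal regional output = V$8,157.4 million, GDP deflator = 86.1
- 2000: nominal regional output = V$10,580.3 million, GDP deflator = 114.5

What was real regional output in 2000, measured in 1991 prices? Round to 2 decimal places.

Real regional output = Nominal / (GDP deflator/100) = 10580.3 / 1.145 = 9240.44.

V$9,240.44 million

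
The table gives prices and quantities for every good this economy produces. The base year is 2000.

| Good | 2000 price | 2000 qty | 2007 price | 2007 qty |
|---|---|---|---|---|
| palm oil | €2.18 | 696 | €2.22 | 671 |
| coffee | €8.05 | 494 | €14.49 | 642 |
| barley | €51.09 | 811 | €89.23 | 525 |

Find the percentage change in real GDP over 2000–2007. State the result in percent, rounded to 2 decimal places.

-28.71%

Real GDP 2000 = Nominal GDP 2000 = 2.18·696 + 8.05·494 + 51.09·811 = 46927.97.
Real GDP 2007 (at 2000 prices) = 2.18·671 + 8.05·642 + 51.09·525 = 33453.13.
Real growth = 33453.13/46927.97 − 1 = -0.2871.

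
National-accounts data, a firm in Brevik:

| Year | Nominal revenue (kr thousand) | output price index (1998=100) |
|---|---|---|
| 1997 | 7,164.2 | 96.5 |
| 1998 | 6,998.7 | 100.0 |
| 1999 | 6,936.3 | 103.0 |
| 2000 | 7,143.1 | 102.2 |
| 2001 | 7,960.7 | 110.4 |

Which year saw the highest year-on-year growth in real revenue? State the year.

1998: real = 6998.7/1.000 = 6998.70; growth vs 1997 (7424.04) = -5.73%.
1999: real = 6936.3/1.030 = 6734.27; growth vs 1998 (6998.70) = -3.78%.
2000: real = 7143.1/1.022 = 6989.33; growth vs 1999 (6734.27) = 3.79%.
2001: real = 7960.7/1.104 = 7210.78; growth vs 2000 (6989.33) = 3.17%.

2000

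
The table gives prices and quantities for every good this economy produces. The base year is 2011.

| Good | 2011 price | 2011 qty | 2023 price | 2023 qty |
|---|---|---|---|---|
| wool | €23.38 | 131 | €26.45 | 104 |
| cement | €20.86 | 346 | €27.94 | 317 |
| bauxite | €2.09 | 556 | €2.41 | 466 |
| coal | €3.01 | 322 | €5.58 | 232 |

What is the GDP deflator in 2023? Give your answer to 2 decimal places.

Nominal GDP 2023 = 26.45·104 + 27.94·317 + 2.41·466 + 5.58·232 = 14025.40.
Real GDP 2023 (at 2011 prices) = 23.38·104 + 20.86·317 + 2.09·466 + 3.01·232 = 10716.40.
Deflator = Nominal/Real × 100 = 14025.40/10716.40 × 100 = 130.878.

130.88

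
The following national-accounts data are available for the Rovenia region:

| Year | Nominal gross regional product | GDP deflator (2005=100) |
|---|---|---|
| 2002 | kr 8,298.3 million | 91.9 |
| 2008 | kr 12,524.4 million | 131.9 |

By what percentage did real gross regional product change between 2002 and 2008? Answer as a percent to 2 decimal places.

5.16%

Real gross regional product 2002 = 8298.3 / 0.919 = 9029.71.
Real gross regional product 2008 = 12524.4 / 1.319 = 9495.38.
Real growth = 9495.38 / 9029.71 − 1 = 0.0516.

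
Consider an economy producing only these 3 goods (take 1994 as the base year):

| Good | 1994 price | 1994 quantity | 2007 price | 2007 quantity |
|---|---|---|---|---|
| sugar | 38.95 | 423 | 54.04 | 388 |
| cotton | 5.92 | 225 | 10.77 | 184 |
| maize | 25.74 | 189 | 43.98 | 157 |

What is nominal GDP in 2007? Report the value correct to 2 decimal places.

Nominal GDP 2007 = Σ (p_2007 × q_2007) = 54.04·388 + 10.77·184 + 43.98·157 = 29854.06.

29854.06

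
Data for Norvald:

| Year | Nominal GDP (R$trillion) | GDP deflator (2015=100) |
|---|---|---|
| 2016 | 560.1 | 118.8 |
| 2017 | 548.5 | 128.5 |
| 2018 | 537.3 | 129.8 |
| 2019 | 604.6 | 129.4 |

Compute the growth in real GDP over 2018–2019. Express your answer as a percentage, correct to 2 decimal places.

12.87%

Real GDP 2018 = 537.3/1.298 = 413.94.
Real GDP 2019 = 604.6/1.294 = 467.23.
Change = 467.23/413.94 − 1 = 0.1287.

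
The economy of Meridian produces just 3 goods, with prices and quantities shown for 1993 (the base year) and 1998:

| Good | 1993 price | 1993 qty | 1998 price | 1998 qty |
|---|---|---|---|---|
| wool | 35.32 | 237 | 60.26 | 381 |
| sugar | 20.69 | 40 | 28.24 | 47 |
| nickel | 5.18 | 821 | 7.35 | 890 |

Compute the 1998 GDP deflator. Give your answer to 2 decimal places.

Nominal GDP 1998 = 60.26·381 + 28.24·47 + 7.35·890 = 30827.84.
Real GDP 1998 (at 1993 prices) = 35.32·381 + 20.69·47 + 5.18·890 = 19039.55.
Deflator = Nominal/Real × 100 = 30827.84/19039.55 × 100 = 161.915.

161.91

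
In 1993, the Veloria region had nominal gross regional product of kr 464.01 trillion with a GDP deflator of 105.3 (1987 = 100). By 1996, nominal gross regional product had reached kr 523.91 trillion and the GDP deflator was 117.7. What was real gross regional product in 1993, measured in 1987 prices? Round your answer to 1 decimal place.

kr 440.7 trillion

Real gross regional product = Nominal / (GDP deflator/100) = 464.01 / 1.053 = 440.66.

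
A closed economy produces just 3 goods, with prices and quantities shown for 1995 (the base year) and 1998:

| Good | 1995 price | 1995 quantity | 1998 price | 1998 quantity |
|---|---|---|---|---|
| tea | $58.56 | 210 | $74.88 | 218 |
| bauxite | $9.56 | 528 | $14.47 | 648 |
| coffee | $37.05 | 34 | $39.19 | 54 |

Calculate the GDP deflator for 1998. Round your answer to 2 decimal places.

132.70

Nominal GDP 1998 = 74.88·218 + 14.47·648 + 39.19·54 = 27816.66.
Real GDP 1998 (at 1995 prices) = 58.56·218 + 9.56·648 + 37.05·54 = 20961.66.
Deflator = Nominal/Real × 100 = 27816.66/20961.66 × 100 = 132.703.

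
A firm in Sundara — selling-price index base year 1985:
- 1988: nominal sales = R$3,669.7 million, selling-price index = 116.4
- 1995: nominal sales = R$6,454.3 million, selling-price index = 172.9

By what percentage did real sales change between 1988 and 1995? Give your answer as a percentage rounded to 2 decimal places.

Real sales 1988 = 3669.7 / 1.164 = 3152.66.
Real sales 1995 = 6454.3 / 1.729 = 3732.97.
Real growth = 3732.97 / 3152.66 − 1 = 0.1841.

18.41%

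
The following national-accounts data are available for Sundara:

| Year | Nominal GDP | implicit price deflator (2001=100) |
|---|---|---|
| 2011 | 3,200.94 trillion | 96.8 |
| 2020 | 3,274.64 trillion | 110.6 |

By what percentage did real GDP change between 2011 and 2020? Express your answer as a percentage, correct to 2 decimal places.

-10.46%

Deflate each year: 2011 → 3200.94/0.968 = 3306.76; 2020 → 3274.64/1.106 = 2960.80.
So real GDP changed by 2960.80/3306.76 − 1 = -0.1046, i.e. -10.46%.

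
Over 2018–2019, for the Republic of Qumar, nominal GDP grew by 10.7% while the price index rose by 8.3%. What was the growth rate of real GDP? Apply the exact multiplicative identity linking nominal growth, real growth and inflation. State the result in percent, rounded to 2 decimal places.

(1 + g_nom) = (1 + g_real)(1 + π), so g_real = 1.1070 / 1.0830 − 1 = 0.02216.

2.22%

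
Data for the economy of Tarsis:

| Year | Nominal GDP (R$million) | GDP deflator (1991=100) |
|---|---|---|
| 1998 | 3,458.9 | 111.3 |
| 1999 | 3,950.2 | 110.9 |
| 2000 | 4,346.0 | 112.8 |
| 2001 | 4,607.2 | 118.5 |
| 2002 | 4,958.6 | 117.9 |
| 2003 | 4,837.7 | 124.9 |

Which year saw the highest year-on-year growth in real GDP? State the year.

1999

1999: real = 3950.2/1.109 = 3561.95; growth vs 1998 (3107.73) = 14.62%.
2000: real = 4346.0/1.128 = 3852.84; growth vs 1999 (3561.95) = 8.17%.
2001: real = 4607.2/1.185 = 3887.93; growth vs 2000 (3852.84) = 0.91%.
2002: real = 4958.6/1.179 = 4205.77; growth vs 2001 (3887.93) = 8.18%.
2003: real = 4837.7/1.249 = 3873.26; growth vs 2002 (4205.77) = -7.91%.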